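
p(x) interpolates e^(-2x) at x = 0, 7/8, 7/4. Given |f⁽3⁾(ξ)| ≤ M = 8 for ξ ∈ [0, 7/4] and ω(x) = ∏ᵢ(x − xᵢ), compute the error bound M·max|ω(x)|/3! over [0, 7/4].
343*sqrt(3)/1728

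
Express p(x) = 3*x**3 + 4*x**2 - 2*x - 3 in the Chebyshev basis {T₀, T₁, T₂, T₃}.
-T₀ + (1/4)T₁ + (2)T₂ + (3/4)T₃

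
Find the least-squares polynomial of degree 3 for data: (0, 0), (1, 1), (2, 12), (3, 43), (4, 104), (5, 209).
-8/63 + (124/189)x + (-65/63)x² + (50/27)x³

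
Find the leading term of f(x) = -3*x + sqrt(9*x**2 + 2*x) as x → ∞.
1/3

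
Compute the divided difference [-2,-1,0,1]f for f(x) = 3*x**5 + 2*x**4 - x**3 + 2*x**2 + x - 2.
10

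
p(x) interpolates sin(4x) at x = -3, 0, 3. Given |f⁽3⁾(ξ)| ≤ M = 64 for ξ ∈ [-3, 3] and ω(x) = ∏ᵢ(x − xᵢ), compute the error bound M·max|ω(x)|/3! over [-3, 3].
64*sqrt(3)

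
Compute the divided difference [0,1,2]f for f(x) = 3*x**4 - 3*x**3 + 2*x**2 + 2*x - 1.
14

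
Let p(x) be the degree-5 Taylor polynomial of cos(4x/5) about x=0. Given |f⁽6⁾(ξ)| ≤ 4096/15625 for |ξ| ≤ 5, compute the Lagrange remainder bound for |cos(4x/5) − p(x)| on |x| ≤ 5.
256/45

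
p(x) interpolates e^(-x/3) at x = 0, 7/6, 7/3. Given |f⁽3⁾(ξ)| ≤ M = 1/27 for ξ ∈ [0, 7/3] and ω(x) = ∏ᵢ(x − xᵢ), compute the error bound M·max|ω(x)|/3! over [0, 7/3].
343*sqrt(3)/157464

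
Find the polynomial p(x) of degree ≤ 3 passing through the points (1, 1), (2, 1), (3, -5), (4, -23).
-x**3 + 3*x**2 - 2*x + 1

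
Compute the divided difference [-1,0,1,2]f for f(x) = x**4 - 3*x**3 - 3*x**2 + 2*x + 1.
-1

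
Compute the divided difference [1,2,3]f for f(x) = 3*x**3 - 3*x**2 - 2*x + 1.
15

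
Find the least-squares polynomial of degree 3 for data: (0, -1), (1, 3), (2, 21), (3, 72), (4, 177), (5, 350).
-6/7 + (47/21)x + (-51/28)x² + (37/12)x³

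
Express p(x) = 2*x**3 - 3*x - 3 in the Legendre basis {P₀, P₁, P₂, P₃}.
(-3)P₀ + (-9/5)P₁ + (4/5)P₃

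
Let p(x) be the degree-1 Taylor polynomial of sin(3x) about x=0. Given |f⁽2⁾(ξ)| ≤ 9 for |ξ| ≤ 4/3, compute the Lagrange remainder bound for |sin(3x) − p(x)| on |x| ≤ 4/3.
8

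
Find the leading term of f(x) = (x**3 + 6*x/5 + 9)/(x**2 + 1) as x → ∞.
x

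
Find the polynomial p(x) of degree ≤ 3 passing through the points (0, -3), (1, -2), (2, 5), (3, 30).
2*x**3 - 3*x**2 + 2*x - 3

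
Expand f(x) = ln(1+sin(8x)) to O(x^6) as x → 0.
8*x - 32*x**2 + 256*x**3/3 - 1024*x**4/3 + 4096*x**5/3 + O(x**6)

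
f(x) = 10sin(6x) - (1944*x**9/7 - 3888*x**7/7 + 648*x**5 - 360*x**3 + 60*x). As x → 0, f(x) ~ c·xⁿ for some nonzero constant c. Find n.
11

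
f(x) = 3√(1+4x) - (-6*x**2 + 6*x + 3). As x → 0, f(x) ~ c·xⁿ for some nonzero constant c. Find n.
3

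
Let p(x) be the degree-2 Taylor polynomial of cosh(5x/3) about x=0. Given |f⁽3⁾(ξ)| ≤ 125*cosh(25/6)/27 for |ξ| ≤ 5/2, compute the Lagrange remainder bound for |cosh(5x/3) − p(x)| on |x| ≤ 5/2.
15625*cosh(25/6)/1296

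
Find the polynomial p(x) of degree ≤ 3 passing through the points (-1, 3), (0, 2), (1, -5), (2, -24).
-x**3 - 3*x**2 - 3*x + 2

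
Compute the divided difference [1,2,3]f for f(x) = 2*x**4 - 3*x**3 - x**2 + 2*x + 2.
31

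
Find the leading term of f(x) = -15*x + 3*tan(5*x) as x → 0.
125*x**3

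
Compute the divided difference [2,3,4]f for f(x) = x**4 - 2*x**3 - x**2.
36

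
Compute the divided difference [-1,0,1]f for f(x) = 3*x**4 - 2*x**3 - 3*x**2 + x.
0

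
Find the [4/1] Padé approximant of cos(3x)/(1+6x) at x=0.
(27*x**4/8 - 9*x**2/2 + 1)/(6*x + 1)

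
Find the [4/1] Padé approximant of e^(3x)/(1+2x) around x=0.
(5049*x**4/1400 + 117*x**3/35 + 1413*x**2/350 + 444*x/175 + 1)/(269*x/175 + 1)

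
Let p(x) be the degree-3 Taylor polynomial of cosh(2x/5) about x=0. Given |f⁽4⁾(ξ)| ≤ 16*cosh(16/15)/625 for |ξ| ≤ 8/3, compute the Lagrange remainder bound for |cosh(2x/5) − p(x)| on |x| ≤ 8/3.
8192*cosh(16/15)/151875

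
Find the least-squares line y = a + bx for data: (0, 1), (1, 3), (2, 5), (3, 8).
a = 4/5, b = 23/10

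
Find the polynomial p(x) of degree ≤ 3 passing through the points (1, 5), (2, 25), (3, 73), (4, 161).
2*x**3 + 2*x**2 + 1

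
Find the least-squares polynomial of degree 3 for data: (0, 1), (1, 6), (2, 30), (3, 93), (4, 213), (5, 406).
8/7 + (2/7)x + (8/7)x² + (3)x³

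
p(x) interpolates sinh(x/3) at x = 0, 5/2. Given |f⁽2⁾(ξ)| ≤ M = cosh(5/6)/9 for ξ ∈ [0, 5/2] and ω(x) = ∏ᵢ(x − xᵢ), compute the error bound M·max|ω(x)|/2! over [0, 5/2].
25*cosh(5/6)/288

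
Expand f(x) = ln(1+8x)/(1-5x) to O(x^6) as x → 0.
8*x + 8*x**2 + 632*x**3/3 + 88*x**4/3 + 100504*x**5/15 + O(x**6)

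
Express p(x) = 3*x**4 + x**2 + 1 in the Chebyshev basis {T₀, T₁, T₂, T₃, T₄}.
(21/8)T₀ + (2)T₂ + (3/8)T₄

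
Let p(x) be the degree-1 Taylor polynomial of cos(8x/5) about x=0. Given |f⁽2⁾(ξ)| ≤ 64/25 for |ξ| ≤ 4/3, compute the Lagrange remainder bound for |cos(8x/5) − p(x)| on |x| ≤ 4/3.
512/225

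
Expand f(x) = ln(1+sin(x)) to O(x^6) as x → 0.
x - x**2/2 + x**3/6 - x**4/12 + x**5/24 + O(x**6)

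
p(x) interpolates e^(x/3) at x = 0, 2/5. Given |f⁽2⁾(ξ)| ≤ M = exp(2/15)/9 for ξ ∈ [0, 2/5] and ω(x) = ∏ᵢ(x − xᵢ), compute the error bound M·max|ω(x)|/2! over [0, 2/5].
exp(2/15)/450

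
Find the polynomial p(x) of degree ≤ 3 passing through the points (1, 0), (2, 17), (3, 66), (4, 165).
3*x**3 - 2*x**2 + 2*x - 3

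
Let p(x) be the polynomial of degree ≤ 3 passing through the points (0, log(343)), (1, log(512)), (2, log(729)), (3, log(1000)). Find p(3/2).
log(432*3456**(1/8)*35**(13/16)/35)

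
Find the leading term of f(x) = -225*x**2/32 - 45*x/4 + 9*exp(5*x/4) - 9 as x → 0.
375*x**3/128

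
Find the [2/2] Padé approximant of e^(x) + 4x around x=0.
(-7*x**2/12 + 67*x/14 + 1)/(-x**2/84 - 3*x/14 + 1)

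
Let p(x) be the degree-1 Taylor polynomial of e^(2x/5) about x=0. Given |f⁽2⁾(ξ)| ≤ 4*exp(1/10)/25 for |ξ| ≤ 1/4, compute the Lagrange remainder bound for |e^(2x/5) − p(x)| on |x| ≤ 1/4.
exp(1/10)/200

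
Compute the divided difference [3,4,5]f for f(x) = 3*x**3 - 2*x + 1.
36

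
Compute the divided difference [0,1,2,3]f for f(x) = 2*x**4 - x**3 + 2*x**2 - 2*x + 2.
11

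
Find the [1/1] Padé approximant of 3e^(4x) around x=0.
(6*x + 3)/(1 - 2*x)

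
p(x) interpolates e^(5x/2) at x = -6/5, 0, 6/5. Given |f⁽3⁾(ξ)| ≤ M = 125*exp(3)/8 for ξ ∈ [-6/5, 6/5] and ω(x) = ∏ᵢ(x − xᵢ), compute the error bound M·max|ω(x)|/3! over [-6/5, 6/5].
sqrt(3)*exp(3)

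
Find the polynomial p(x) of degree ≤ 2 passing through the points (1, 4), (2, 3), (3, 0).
-x**2 + 2*x + 3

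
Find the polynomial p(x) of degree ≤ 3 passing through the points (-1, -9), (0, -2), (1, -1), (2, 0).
x**3 - 3*x**2 + 3*x - 2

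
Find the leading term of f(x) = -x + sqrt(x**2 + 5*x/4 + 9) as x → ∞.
5/8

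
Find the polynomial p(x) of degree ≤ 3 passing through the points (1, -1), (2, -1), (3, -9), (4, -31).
-x**3 + 2*x**2 + x - 3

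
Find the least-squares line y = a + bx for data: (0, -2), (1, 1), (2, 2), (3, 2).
a = -6/5, b = 13/10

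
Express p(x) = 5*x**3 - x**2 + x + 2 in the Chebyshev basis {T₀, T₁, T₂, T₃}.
(3/2)T₀ + (19/4)T₁ + (-1/2)T₂ + (5/4)T₃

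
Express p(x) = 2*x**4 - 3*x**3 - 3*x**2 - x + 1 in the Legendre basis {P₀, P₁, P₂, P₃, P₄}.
(2/5)P₀ + (-14/5)P₁ + (-6/7)P₂ + (-6/5)P₃ + (16/35)P₄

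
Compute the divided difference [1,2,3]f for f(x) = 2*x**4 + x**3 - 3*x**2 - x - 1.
53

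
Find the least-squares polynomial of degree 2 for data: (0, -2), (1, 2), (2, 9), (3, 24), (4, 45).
-8/5 + (-2/5)x + (3)x²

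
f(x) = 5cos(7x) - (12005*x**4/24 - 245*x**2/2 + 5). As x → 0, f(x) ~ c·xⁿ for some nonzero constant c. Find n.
6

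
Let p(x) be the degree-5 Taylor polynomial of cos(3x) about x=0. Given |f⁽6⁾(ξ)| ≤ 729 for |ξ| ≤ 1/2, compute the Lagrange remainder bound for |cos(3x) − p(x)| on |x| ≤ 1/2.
81/5120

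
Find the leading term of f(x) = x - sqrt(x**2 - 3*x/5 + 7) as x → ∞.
3/10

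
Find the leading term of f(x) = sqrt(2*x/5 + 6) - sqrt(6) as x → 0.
sqrt(6)*x/30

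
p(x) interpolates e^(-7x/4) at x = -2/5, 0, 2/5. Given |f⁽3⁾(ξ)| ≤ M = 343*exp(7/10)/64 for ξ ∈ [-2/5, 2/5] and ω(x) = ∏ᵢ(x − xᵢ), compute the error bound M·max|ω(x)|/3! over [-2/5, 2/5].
343*sqrt(3)*exp(7/10)/27000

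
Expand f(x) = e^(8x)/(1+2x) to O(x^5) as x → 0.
1 + 6*x + 20*x**2 + 136*x**3/3 + 80*x**4 + O(x**5)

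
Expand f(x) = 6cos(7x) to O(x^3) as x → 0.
6 - 147*x**2 + O(x**3)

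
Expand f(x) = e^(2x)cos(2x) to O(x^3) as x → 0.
1 + 2*x + O(x**3)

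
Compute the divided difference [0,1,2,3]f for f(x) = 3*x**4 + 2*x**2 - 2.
18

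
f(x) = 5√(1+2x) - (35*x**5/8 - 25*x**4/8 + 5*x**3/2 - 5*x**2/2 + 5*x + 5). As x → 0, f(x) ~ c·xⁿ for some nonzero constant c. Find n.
6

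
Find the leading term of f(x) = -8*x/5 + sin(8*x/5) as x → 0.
-256*x**3/375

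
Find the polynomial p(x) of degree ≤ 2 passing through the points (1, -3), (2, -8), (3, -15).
-x**2 - 2*x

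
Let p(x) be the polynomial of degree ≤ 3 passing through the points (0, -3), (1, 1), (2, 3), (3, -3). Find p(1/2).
-9/8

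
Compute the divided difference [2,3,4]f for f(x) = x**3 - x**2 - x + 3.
8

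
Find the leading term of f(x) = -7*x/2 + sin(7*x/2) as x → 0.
-343*x**3/48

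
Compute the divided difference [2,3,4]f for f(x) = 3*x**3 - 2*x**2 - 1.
25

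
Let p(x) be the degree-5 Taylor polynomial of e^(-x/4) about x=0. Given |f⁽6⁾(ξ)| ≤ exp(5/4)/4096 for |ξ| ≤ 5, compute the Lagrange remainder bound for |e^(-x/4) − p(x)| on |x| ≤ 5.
3125*exp(5/4)/589824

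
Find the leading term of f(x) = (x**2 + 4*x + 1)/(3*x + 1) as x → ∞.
x/3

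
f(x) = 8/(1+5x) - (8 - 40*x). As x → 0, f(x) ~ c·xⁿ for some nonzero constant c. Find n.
2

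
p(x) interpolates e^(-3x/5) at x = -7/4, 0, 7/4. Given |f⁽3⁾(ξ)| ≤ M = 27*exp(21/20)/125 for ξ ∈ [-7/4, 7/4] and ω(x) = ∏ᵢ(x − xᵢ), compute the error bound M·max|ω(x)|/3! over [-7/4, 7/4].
343*sqrt(3)*exp(21/20)/8000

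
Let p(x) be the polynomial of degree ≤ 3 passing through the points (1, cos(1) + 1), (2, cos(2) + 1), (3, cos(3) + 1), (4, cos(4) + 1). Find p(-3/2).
385*cos(3)/16 + 1 - 105*cos(4)/16 + 231*cos(1)/16 - 495*cos(2)/16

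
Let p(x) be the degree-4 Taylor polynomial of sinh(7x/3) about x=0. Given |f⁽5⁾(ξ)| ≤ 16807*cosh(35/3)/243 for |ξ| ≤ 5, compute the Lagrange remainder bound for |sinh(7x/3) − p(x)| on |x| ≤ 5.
10504375*cosh(35/3)/5832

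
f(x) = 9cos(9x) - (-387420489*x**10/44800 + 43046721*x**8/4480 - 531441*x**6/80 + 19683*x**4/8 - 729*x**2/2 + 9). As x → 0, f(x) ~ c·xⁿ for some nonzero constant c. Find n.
12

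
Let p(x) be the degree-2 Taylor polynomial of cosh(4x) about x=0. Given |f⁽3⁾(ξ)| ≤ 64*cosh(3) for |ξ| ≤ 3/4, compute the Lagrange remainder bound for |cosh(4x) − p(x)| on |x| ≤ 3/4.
9*cosh(3)/2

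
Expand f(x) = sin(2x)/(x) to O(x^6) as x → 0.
2 - 4*x**2/3 + 4*x**4/15 + O(x**6)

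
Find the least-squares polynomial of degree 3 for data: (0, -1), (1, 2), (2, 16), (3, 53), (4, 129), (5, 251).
-55/63 + (26/27)x + (-109/252)x² + (223/108)x³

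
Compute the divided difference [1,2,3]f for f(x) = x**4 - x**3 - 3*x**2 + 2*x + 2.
16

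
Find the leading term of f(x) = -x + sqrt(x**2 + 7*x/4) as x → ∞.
7/8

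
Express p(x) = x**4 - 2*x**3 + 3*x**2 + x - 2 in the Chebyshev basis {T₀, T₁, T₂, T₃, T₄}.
(-1/8)T₀ + (-1/2)T₁ + (2)T₂ + (-1/2)T₃ + (1/8)T₄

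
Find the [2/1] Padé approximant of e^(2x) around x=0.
(2*x**2/3 + 4*x/3 + 1)/(1 - 2*x/3)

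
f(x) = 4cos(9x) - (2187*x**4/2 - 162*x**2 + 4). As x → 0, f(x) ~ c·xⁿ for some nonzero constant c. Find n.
6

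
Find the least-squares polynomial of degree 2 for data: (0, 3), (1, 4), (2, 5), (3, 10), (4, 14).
106/35 + (-2/35)x + (5/7)x²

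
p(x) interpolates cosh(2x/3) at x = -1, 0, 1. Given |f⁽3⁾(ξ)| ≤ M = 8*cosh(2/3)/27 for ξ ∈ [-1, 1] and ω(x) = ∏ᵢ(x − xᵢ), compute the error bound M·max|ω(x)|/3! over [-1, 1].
8*sqrt(3)*cosh(2/3)/729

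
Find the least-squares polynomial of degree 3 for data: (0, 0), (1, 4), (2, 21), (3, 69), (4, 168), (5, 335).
1/63 + (1409/378)x + (-719/252)x² + (335/108)x³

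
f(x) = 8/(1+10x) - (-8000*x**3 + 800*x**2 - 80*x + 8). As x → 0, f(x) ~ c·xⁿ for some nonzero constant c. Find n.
4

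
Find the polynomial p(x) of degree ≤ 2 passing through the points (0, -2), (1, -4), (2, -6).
-2*x - 2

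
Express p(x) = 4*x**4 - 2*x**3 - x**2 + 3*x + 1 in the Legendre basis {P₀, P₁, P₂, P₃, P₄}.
(22/15)P₀ + (9/5)P₁ + (34/21)P₂ + (-4/5)P₃ + (32/35)P₄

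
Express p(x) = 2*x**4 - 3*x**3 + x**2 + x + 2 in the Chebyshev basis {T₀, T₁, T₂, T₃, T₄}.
(13/4)T₀ + (-5/4)T₁ + (3/2)T₂ + (-3/4)T₃ + (1/4)T₄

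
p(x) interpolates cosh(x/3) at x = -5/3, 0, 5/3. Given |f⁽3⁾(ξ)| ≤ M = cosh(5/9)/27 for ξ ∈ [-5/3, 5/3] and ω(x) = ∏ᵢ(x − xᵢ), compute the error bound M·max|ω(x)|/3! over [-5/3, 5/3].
125*sqrt(3)*cosh(5/9)/19683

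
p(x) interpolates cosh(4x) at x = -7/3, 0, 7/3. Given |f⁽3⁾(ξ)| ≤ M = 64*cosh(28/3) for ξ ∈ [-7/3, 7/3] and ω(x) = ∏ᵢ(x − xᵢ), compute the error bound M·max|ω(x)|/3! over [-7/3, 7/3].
21952*sqrt(3)*cosh(28/3)/729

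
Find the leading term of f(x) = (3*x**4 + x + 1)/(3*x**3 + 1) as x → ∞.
x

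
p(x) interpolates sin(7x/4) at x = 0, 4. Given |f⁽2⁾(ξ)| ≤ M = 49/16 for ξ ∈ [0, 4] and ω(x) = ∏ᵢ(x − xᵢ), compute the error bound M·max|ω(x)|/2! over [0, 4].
49/8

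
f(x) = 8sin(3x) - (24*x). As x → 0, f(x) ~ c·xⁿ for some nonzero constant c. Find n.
3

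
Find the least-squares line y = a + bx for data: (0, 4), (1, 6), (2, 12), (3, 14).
a = 18/5, b = 18/5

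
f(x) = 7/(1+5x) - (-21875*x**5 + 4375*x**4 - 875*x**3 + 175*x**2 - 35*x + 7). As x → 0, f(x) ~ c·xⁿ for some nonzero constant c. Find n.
6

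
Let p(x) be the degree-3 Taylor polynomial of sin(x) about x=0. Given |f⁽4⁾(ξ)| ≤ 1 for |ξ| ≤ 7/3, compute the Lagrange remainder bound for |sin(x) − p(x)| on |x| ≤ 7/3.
2401/1944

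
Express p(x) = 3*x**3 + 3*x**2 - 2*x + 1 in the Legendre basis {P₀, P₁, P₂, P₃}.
(2)P₀ + (-1/5)P₁ + (2)P₂ + (6/5)P₃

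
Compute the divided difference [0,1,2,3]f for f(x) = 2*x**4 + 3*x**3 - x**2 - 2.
15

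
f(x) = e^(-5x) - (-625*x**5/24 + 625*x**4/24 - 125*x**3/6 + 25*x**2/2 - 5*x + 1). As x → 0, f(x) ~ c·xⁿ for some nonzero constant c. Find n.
6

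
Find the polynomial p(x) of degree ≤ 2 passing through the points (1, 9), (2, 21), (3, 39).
3*x**2 + 3*x + 3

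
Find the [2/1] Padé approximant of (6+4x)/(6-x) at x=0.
(2*x/3 + 1)/(1 - x/6)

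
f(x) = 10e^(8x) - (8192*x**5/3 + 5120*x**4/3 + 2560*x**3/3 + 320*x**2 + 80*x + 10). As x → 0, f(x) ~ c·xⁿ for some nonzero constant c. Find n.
6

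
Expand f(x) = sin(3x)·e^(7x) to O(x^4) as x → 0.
3*x + 21*x**2 + 69*x**3 + O(x**4)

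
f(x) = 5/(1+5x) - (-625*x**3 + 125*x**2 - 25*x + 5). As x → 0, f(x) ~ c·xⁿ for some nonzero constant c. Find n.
4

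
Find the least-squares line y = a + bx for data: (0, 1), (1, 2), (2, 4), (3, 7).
a = 1/2, b = 2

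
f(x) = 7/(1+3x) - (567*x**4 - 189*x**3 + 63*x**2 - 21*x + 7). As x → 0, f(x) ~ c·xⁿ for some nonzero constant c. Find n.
5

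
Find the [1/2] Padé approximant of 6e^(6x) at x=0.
(12*x + 6)/(6*x**2 - 4*x + 1)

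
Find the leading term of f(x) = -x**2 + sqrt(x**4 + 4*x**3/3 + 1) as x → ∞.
2*x/3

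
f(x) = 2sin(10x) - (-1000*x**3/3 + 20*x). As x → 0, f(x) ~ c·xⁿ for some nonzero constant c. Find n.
5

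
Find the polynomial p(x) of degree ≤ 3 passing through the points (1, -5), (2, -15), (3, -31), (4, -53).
-3*x**2 - x - 1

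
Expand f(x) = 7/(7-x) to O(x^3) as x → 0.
1 + x/7 + x**2/49 + O(x**3)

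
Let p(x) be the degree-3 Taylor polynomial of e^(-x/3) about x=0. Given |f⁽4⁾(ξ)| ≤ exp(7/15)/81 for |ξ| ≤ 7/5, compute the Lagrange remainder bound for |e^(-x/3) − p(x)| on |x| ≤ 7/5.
2401*exp(7/15)/1215000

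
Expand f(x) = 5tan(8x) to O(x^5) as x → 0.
40*x + 2560*x**3/3 + O(x**5)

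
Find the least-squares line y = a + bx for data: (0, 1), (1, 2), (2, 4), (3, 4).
a = 11/10, b = 11/10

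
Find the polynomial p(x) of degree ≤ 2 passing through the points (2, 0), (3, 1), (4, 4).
x**2 - 4*x + 4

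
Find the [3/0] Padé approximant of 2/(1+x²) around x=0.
2 - 2*x**2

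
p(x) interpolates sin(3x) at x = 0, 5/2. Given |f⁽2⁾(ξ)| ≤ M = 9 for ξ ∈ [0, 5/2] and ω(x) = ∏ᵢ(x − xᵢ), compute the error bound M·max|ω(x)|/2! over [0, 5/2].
225/32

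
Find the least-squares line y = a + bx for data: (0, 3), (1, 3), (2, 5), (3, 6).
a = 13/5, b = 11/10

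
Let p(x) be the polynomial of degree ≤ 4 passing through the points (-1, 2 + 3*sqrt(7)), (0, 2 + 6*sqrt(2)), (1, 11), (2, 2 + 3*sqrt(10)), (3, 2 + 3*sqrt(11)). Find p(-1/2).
-187/64 - 15*sqrt(11)/128 + 21*sqrt(10)/32 + 105*sqrt(7)/128 + 105*sqrt(2)/16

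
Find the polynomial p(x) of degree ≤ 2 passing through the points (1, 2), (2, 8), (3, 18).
2*x**2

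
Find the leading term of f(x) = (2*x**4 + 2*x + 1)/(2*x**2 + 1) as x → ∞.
x**2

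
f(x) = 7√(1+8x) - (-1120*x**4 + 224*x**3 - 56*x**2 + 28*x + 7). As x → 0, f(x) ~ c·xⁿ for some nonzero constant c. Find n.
5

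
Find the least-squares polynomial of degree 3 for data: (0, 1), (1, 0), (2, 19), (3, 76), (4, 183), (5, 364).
6/7 + (-197/42)x + (9/7)x² + (17/6)x³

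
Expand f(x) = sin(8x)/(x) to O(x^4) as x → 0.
8 - 256*x**2/3 + O(x**4)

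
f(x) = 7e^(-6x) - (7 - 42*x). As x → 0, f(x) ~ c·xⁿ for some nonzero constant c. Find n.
2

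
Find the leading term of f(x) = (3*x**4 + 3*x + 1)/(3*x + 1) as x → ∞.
x**3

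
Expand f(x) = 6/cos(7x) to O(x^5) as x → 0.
6 + 147*x**2 + 12005*x**4/4 + O(x**5)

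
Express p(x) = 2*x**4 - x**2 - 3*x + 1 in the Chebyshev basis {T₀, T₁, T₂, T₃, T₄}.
(5/4)T₀ + (-3)T₁ + (1/2)T₂ + (1/4)T₄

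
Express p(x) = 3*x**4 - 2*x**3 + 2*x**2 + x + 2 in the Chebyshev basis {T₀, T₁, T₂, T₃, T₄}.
(33/8)T₀ + (-1/2)T₁ + (5/2)T₂ + (-1/2)T₃ + (3/8)T₄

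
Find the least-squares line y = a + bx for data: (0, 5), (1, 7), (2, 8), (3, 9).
a = 53/10, b = 13/10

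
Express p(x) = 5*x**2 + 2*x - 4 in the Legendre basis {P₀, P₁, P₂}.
(-7/3)P₀ + (2)P₁ + (10/3)P₂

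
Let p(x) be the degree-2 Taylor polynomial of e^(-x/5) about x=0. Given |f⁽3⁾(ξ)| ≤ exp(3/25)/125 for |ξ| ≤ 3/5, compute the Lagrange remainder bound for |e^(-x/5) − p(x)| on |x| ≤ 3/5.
9*exp(3/25)/31250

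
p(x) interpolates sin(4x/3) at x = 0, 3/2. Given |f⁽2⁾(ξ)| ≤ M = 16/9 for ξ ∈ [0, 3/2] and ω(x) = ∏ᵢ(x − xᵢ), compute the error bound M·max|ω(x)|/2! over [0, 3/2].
1/2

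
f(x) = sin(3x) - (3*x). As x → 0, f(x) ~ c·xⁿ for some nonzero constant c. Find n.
3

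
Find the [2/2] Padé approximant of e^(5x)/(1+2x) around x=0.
(325*x**2/108 + 35*x/18 + 1)/(-35*x**2/108 - 19*x/18 + 1)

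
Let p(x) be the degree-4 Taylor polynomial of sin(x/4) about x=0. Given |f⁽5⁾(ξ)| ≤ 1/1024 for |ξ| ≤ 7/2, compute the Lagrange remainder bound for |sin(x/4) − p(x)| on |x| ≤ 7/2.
16807/3932160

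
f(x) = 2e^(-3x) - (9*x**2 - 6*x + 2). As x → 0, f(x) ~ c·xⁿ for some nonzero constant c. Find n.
3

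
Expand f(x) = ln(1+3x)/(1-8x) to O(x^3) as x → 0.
3*x + 39*x**2/2 + O(x**3)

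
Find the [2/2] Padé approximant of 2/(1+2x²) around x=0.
2/(2*x**2 + 1)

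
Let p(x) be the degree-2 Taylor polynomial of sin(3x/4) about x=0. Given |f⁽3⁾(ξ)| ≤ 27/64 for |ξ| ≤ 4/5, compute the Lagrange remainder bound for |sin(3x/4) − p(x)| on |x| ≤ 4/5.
9/250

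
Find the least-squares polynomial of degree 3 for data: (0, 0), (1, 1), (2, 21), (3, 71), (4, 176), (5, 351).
-5/21 + (25/63)x + (-55/42)x² + (55/18)x³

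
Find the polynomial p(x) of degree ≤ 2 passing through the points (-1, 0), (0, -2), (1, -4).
-2*x - 2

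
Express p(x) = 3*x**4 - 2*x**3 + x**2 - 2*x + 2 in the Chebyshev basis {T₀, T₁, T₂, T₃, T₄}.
(29/8)T₀ + (-7/2)T₁ + (2)T₂ + (-1/2)T₃ + (3/8)T₄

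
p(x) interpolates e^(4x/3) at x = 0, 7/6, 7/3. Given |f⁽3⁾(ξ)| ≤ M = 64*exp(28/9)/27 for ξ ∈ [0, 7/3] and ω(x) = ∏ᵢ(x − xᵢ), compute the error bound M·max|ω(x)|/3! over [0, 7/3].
2744*sqrt(3)*exp(28/9)/19683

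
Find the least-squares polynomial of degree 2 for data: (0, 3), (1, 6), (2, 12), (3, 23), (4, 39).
113/35 + (3/70)x + (31/14)x²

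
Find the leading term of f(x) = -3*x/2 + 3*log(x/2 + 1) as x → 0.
-3*x**2/8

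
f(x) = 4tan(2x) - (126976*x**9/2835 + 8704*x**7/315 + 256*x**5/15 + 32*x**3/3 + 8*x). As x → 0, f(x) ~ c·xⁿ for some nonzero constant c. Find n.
11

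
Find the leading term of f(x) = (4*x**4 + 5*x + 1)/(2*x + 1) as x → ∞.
2*x**3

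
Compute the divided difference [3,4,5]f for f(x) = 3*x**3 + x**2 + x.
37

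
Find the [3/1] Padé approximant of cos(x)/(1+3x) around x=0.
(x**3/72 - 103*x**2/204 + x/612 + 1)/(1837*x/612 + 1)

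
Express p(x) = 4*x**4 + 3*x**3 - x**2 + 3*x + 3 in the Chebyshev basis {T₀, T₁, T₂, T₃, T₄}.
(4)T₀ + (21/4)T₁ + (3/2)T₂ + (3/4)T₃ + (1/2)T₄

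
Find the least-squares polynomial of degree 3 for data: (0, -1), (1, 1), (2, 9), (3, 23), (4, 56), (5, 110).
-7/6 + (829/252)x + (-125/84)x² + (19/18)x³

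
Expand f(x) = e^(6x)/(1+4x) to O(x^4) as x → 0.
1 + 2*x + 10*x**2 - 4*x**3 + O(x**4)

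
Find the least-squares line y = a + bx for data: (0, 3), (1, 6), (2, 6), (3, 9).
a = 33/10, b = 9/5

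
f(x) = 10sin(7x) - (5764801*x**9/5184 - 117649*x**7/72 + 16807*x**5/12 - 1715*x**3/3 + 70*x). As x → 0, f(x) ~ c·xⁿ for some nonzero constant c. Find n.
11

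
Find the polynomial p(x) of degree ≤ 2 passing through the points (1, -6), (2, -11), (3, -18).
-x**2 - 2*x - 3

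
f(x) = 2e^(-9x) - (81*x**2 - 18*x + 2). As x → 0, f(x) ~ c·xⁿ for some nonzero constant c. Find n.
3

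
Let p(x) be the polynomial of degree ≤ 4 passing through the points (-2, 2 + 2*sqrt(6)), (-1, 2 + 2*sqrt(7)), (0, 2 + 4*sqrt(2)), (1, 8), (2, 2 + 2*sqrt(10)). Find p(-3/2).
-35*sqrt(2)/16 - 5*sqrt(10)/64 + 35*sqrt(6)/64 + 53/16 + 35*sqrt(7)/16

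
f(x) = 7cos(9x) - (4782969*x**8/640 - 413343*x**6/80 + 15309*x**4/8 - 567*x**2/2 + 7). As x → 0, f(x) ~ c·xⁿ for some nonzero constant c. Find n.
10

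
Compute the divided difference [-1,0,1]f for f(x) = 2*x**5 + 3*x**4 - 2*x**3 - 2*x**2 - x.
1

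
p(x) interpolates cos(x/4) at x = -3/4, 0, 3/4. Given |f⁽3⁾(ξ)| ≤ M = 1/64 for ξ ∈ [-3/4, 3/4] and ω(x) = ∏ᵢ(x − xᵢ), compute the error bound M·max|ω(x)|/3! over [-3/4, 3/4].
sqrt(3)/4096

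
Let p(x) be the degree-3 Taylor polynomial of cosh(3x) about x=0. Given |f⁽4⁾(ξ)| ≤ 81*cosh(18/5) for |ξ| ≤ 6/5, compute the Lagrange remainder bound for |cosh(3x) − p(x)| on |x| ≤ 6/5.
4374*cosh(18/5)/625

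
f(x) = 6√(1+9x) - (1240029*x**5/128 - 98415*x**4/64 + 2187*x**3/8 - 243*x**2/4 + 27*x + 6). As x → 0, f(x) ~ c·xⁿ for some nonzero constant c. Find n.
6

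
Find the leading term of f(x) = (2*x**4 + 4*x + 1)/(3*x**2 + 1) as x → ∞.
2*x**2/3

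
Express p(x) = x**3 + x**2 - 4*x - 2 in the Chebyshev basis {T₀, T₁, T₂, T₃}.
(-3/2)T₀ + (-13/4)T₁ + (1/2)T₂ + (1/4)T₃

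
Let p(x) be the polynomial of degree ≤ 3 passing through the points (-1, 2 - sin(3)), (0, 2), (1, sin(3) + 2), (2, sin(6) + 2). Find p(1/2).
-sin(6)/16 + 5*sin(3)/8 + 2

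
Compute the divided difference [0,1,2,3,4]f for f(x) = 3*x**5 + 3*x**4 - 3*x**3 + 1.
33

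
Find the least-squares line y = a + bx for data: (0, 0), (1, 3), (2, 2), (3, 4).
a = 3/5, b = 11/10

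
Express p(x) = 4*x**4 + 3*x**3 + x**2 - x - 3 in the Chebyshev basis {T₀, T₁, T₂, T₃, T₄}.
-T₀ + (5/4)T₁ + (5/2)T₂ + (3/4)T₃ + (1/2)T₄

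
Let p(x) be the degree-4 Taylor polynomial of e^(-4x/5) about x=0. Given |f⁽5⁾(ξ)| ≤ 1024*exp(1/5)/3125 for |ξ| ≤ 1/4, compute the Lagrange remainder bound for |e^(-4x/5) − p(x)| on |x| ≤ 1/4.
exp(1/5)/375000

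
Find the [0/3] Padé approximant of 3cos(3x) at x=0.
3/(9*x**2/2 + 1)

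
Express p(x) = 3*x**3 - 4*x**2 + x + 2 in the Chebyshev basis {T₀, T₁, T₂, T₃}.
(13/4)T₁ + (-2)T₂ + (3/4)T₃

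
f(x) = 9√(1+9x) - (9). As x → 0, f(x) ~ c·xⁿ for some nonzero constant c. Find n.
1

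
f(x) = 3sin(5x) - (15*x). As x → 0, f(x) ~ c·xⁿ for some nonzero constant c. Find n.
3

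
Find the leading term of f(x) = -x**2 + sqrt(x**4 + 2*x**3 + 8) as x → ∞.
x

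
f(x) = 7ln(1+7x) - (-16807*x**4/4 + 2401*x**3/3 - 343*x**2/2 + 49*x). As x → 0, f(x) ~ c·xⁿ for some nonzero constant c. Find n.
5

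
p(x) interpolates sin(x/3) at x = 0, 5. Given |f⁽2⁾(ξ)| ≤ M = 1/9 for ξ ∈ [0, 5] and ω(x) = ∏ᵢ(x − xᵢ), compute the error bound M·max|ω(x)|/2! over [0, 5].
25/72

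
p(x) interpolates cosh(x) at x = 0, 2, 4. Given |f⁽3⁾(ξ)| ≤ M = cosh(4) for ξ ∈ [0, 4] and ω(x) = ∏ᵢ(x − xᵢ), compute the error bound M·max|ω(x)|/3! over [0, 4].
8*sqrt(3)*cosh(4)/27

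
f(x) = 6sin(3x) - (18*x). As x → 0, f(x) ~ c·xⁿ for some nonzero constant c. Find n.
3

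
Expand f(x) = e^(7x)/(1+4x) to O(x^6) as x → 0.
1 + 3*x + 25*x**2/2 + 43*x**3/6 + 571*x**4/8 - 17453*x**5/120 + O(x**6)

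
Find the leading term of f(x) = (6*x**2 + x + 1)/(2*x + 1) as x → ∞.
3*x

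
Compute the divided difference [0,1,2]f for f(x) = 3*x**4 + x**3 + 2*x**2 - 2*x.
26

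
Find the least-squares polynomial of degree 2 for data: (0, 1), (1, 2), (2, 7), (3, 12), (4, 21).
31/35 + (3/7)x + (8/7)x²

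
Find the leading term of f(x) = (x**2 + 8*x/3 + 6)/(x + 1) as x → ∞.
x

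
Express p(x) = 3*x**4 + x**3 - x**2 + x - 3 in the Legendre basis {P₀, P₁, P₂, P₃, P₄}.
(-41/15)P₀ + (8/5)P₁ + (22/21)P₂ + (2/5)P₃ + (24/35)P₄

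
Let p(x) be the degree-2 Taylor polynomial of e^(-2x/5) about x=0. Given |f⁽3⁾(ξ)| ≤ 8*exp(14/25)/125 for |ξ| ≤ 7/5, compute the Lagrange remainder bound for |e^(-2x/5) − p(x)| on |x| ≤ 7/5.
1372*exp(14/25)/46875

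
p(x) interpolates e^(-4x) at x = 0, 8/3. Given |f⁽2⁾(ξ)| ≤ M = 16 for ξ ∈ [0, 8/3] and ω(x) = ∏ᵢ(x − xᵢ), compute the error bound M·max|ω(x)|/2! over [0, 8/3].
128/9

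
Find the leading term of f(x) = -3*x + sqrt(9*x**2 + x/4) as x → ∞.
1/24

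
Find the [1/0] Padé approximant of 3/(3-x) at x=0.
x/3 + 1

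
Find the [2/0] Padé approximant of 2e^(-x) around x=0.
x**2 - 2*x + 2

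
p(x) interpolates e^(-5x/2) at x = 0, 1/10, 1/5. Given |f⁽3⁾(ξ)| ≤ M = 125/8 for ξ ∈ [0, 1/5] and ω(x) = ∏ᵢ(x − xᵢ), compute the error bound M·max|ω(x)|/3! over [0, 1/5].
sqrt(3)/1728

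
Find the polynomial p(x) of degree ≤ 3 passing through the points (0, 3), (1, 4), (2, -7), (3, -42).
-2*x**3 + 3*x + 3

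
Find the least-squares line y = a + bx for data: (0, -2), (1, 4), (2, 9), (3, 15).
a = -19/10, b = 28/5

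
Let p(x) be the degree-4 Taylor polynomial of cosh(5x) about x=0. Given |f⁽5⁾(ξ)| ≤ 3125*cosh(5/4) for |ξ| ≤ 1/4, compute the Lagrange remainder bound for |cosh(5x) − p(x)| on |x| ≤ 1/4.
625*cosh(5/4)/24576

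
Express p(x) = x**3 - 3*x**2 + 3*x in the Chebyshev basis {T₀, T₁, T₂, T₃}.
(-3/2)T₀ + (15/4)T₁ + (-3/2)T₂ + (1/4)T₃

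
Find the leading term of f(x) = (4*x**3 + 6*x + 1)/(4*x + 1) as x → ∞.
x**2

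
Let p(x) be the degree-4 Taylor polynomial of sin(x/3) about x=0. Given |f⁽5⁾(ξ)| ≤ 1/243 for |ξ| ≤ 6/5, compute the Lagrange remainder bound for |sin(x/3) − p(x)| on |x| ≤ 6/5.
4/46875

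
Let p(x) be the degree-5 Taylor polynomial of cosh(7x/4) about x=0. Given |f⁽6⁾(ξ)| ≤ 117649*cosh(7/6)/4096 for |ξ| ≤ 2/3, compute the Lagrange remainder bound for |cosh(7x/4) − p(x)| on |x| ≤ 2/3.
117649*cosh(7/6)/33592320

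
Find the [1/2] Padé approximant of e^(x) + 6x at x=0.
(2017*x/291 + 1)/(-11*x**2/582 - 20*x/291 + 1)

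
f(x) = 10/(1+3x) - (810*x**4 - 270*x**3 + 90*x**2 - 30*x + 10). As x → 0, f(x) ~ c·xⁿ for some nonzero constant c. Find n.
5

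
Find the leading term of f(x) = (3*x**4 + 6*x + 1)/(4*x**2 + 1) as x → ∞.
3*x**2/4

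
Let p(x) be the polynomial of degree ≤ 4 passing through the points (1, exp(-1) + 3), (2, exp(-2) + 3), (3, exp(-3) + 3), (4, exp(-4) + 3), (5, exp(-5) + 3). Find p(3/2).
(-70*exp(2) - 5 + 28*e + 35*exp(4) + 140*exp(3) + 384*exp(5))*exp(-5)/128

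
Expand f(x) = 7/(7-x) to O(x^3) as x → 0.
1 + x/7 + x**2/49 + O(x**3)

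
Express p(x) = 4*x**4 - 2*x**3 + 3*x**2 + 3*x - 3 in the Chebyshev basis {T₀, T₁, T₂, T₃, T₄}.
(3/2)T₁ + (7/2)T₂ + (-1/2)T₃ + (1/2)T₄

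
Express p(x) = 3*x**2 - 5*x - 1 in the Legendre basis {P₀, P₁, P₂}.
(-5)P₁ + (2)P₂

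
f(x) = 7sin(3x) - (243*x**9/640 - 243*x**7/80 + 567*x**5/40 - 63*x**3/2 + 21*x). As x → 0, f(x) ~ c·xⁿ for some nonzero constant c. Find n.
11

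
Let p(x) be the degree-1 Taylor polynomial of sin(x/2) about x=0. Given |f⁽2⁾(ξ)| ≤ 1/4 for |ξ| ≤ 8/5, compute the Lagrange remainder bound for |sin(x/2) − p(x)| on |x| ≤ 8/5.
8/25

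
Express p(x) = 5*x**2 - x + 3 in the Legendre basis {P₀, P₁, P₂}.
(14/3)P₀ - P₁ + (10/3)P₂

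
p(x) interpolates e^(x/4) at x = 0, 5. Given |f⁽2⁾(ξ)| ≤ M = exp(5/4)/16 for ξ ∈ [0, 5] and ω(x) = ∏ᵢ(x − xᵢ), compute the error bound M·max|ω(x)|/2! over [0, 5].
25*exp(5/4)/128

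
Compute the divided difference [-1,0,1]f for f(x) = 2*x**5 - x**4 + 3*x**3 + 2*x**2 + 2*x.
1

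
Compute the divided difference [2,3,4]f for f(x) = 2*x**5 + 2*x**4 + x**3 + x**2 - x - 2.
690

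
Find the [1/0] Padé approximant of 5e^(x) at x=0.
5*x + 5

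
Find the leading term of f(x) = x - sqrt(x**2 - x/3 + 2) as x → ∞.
1/6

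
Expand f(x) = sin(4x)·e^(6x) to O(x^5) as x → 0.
4*x + 24*x**2 + 184*x**3/3 + 80*x**4 + O(x**5)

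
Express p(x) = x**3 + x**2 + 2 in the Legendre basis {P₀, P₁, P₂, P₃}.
(7/3)P₀ + (3/5)P₁ + (2/3)P₂ + (2/5)P₃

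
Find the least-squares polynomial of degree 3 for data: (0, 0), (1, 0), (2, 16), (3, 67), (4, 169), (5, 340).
1/18 + (-2143/756)x + (-41/126)x² + (313/108)x³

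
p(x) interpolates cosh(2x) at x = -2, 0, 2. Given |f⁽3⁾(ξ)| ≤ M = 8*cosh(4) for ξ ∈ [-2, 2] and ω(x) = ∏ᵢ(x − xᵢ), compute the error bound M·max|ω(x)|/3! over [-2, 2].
64*sqrt(3)*cosh(4)/27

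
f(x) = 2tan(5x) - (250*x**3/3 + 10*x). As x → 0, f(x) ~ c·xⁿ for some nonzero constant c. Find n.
5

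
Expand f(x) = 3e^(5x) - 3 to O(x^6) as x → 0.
15*x + 75*x**2/2 + 125*x**3/2 + 625*x**4/8 + 625*x**5/8 + O(x**6)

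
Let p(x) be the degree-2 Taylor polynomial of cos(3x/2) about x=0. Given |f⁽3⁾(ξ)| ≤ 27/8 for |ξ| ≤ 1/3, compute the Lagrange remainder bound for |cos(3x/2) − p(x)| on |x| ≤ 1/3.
1/48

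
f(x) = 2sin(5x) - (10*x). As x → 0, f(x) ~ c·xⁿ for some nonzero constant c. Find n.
3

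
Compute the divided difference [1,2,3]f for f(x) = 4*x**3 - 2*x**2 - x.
22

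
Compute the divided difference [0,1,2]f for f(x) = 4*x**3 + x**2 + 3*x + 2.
13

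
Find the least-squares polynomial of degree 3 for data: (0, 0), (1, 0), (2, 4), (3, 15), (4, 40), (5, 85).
-8/63 + (419/378)x + (-377/252)x² + (101/108)x³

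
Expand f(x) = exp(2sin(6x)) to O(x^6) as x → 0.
1 + 12*x + 72*x**2 + 216*x**3 - 14904*x**5/5 + O(x**6)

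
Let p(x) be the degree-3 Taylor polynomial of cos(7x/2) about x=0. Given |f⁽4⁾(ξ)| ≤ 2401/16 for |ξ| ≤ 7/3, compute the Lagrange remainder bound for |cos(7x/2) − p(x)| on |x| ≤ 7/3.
5764801/31104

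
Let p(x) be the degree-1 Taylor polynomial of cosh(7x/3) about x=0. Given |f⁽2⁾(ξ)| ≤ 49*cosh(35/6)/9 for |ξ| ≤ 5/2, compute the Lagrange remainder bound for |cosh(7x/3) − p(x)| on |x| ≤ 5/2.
1225*cosh(35/6)/72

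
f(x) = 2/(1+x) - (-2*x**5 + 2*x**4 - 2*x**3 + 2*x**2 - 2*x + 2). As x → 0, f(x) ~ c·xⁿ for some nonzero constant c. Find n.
6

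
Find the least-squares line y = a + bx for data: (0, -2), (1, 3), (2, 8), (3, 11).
a = -8/5, b = 22/5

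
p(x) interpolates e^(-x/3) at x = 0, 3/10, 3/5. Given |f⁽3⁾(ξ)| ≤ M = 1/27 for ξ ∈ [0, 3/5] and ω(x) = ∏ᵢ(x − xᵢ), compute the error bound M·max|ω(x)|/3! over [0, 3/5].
sqrt(3)/27000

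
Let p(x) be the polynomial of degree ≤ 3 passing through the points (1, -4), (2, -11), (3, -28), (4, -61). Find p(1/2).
-19/8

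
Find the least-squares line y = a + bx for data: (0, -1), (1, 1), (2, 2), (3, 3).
a = -7/10, b = 13/10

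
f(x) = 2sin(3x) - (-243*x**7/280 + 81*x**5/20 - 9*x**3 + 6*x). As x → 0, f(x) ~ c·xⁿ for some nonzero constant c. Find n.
9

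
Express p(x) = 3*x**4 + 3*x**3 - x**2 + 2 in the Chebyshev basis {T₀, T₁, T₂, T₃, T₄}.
(21/8)T₀ + (9/4)T₁ + T₂ + (3/4)T₃ + (3/8)T₄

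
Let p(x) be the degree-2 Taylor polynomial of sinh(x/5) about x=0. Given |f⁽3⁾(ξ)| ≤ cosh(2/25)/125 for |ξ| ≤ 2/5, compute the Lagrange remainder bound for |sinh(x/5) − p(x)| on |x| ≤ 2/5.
4*cosh(2/25)/46875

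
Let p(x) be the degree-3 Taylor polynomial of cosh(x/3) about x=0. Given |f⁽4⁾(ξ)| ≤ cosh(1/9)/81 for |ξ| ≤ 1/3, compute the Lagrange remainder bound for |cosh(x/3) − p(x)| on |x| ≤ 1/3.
cosh(1/9)/157464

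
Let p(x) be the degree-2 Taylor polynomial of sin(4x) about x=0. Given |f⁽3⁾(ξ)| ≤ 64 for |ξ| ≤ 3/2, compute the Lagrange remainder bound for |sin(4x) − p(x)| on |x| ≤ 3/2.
36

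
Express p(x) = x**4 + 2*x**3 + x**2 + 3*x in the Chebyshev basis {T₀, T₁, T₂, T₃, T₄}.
(7/8)T₀ + (9/2)T₁ + T₂ + (1/2)T₃ + (1/8)T₄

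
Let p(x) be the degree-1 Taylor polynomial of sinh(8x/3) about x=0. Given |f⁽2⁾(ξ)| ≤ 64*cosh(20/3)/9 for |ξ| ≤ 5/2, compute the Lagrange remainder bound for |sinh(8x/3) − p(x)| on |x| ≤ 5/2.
200*cosh(20/3)/9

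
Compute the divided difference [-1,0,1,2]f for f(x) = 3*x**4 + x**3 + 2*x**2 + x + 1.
7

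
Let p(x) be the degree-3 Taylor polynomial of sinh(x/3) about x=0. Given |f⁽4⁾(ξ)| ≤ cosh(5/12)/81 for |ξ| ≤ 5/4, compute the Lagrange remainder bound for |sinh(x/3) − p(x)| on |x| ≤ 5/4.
625*cosh(5/12)/497664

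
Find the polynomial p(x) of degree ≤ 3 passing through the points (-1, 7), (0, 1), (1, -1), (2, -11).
-2*x**3 + 2*x**2 - 2*x + 1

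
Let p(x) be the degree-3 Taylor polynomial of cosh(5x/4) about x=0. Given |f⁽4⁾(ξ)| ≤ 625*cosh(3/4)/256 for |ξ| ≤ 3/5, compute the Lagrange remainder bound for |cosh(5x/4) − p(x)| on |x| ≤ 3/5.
27*cosh(3/4)/2048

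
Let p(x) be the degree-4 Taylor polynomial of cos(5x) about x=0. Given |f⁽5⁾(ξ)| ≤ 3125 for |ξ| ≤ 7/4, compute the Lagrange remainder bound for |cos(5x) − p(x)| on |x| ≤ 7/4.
10504375/24576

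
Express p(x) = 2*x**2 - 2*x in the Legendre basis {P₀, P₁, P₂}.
(2/3)P₀ + (-2)P₁ + (4/3)P₂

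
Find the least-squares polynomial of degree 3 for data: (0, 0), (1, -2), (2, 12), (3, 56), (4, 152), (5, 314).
-4/63 + (-586/189)x + (-13/9)x² + (79/27)x³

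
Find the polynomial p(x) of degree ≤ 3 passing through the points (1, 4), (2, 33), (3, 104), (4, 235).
3*x**3 + 3*x**2 - x - 1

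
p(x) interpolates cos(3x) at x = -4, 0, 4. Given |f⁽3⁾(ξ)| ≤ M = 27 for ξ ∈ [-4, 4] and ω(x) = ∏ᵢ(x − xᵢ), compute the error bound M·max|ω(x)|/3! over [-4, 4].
64*sqrt(3)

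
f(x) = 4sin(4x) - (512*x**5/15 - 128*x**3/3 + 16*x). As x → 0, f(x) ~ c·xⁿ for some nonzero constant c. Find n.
7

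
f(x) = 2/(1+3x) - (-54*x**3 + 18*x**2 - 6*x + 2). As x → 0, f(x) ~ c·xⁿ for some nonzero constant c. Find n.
4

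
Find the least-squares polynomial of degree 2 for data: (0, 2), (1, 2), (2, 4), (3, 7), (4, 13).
72/35 + (-71/70)x + (13/14)x²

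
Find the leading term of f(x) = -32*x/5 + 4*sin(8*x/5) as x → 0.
-1024*x**3/375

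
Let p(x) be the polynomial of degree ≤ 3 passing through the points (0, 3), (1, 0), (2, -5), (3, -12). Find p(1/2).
7/4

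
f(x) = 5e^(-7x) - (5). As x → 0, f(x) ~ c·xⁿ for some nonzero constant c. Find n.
1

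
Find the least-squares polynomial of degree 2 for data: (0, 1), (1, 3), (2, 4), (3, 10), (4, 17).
47/35 + (-27/70)x + (15/14)x²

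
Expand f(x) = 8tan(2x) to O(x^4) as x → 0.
16*x + 64*x**3/3 + O(x**4)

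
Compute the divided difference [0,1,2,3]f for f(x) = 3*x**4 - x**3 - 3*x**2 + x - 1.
17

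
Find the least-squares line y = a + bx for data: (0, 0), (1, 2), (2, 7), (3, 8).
a = -1/10, b = 29/10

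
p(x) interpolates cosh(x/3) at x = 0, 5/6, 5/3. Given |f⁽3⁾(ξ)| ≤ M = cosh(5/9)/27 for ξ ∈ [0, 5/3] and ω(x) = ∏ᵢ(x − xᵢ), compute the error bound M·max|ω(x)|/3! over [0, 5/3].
125*sqrt(3)*cosh(5/9)/157464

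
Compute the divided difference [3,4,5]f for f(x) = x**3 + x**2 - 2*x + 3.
13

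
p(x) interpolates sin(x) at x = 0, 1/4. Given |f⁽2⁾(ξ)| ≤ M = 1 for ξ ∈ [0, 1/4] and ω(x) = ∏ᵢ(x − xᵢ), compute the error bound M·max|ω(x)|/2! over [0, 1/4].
1/128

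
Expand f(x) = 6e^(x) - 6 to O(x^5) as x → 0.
6*x + 3*x**2 + x**3 + x**4/4 + O(x**5)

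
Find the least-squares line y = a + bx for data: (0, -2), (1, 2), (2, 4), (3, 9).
a = -2, b = 7/2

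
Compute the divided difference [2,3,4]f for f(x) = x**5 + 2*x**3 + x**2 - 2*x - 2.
304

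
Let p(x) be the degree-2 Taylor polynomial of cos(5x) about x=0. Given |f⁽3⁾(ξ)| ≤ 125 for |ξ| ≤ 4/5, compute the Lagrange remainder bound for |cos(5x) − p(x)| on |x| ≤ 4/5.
32/3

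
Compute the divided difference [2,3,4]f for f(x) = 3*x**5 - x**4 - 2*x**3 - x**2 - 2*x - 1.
781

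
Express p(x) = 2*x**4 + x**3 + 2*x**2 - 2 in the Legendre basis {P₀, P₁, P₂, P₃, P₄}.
(-14/15)P₀ + (3/5)P₁ + (52/21)P₂ + (2/5)P₃ + (16/35)P₄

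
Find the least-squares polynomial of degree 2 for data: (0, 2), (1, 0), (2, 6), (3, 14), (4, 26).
52/35 + (-83/35)x + (15/7)x²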